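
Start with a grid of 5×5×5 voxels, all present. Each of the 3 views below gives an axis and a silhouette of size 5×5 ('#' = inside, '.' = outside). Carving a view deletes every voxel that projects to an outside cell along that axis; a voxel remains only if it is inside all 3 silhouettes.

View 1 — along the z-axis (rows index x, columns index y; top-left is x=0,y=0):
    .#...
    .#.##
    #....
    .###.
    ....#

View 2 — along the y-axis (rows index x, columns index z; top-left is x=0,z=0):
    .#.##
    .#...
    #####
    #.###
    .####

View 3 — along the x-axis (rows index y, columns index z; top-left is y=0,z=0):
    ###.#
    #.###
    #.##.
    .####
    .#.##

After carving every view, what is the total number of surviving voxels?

21 voxels

initial block: 5^3 = 125
carve view 1 (along z, XY-mask fill 9/25): 45 voxels remain
carve view 2 (along y, XZ-mask fill 17/25): 27 voxels remain
carve view 3 (along x, YZ-mask fill 18/25): 21 voxels remain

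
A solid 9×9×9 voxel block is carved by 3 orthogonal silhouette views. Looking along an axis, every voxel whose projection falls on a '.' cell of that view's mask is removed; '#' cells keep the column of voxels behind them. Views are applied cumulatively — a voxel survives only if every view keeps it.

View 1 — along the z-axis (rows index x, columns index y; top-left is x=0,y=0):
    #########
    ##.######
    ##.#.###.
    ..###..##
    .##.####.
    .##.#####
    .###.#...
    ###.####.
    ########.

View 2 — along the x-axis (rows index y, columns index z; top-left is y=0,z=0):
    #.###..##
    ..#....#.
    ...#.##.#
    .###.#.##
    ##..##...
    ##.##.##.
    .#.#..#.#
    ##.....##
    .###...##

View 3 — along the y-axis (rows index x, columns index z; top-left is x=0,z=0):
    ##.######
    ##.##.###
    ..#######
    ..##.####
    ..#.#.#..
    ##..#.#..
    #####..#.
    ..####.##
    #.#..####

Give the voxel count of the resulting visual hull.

178 voxels

before carving: 729 voxels (9×9×9)
[1] z-view keeps 60 columns → grid now 540
[2] x-view keeps 41 columns → grid now 266
[3] y-view keeps 53 columns → grid now 178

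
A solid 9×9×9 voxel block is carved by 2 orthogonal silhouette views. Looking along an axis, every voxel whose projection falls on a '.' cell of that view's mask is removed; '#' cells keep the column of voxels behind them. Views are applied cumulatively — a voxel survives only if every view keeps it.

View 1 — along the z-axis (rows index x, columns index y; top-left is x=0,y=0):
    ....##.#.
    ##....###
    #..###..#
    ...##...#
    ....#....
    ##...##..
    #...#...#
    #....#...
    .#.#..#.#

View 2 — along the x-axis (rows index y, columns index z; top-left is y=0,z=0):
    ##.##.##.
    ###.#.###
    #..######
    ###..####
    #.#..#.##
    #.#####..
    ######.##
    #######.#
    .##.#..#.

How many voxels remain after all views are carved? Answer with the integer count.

voxel count = 181

before carving: 729 voxels (9×9×9)
after view 1 [z-axis, 30 of 81 cells solid] → remaining = 270
after view 2 [x-axis, 58 of 81 cells solid] → remaining = 181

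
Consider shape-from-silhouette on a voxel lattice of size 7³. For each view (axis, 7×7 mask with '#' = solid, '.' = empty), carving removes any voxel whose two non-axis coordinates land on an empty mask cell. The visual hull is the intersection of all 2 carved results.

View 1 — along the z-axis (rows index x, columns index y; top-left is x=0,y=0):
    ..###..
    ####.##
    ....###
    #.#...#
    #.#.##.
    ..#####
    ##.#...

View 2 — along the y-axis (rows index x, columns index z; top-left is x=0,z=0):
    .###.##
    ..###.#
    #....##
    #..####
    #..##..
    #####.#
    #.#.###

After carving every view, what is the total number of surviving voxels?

start: 7×7×7 = 343 voxels
V1 z: intersect with XY mask (27 set) -- 189 left
V2 y: intersect with XZ mask (31 set) -- 120 left

120 voxels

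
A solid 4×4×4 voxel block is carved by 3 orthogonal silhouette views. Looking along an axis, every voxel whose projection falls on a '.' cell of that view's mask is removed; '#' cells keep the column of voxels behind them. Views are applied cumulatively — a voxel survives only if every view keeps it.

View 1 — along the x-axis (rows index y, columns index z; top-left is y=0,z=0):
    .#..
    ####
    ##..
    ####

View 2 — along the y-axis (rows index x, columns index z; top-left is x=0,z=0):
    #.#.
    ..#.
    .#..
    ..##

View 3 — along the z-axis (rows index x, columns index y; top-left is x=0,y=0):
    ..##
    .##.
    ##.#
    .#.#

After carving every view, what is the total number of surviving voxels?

remaining voxels: 11

before carving: 64 voxels (4×4×4)
after view 1 [x-axis, 11 of 16 cells solid] → remaining = 44
after view 2 [y-axis, 6 of 16 cells solid] → remaining = 15
after view 3 [z-axis, 9 of 16 cells solid] → remaining = 11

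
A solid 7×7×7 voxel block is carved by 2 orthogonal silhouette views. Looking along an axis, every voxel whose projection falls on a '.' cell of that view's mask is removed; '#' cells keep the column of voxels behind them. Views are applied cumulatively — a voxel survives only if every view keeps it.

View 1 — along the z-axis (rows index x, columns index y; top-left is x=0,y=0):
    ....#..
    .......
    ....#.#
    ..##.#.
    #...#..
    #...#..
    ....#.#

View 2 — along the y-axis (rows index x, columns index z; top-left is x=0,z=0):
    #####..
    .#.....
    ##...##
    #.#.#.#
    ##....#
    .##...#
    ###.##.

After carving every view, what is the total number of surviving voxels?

47 voxels

initial block: 7^3 = 343
step 1: project along z, AND mask (12/49) → |grid| = 84
step 2: project along y, AND mask (25/49) → |grid| = 47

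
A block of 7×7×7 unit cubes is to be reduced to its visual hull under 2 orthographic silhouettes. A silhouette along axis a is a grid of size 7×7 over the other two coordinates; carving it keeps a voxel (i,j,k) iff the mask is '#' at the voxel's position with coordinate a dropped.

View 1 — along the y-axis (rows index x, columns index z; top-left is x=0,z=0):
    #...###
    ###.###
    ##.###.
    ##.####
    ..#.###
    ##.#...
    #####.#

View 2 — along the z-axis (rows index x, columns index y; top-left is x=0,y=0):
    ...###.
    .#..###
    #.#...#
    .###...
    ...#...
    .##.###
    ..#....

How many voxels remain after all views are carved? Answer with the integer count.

initial block: 7^3 = 343
[1] y-view keeps 34 columns → grid now 238
[2] z-view keeps 20 columns → grid now 94

|visual hull| = 94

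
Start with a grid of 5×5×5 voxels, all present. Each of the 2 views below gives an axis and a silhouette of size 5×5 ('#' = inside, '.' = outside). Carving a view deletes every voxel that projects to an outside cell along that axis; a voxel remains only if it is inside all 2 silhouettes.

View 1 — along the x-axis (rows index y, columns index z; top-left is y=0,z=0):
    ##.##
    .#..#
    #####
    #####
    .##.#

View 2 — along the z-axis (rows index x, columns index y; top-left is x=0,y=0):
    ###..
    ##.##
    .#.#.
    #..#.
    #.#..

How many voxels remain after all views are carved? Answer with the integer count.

50 voxels

start: 5×5×5 = 125 voxels
[1] x-view keeps 19 columns → grid now 95
[2] z-view keeps 13 columns → grid now 50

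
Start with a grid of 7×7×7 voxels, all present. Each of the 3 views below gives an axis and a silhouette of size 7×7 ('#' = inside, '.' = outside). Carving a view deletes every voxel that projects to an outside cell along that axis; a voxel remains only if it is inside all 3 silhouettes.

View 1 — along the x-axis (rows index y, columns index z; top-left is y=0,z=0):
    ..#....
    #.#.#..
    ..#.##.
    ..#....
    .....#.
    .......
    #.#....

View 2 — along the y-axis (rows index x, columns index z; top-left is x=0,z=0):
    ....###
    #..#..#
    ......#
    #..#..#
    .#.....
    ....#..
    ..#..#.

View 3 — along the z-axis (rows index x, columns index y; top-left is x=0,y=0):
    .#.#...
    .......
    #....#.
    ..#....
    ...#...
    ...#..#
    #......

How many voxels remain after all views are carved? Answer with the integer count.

remaining voxels: 2

initial block: 7^3 = 343
carve view 1 (along x, YZ-mask fill 11/49): 77 voxels remain
carve view 2 (along y, XZ-mask fill 14/49): 17 voxels remain
carve view 3 (along z, XY-mask fill 9/49): 2 voxels remain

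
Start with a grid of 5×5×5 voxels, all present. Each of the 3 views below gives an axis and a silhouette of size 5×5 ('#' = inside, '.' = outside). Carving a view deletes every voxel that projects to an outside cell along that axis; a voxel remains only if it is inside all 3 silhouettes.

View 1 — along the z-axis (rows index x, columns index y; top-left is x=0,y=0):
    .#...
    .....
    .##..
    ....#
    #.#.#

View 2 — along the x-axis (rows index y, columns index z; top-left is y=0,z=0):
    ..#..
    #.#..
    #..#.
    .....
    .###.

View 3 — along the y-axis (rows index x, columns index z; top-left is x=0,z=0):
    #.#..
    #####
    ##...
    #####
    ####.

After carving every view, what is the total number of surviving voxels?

|visual hull| = 13

full grid |V| = 125
carve view 1 (along z, XY-mask fill 7/25): 35 voxels remain
carve view 2 (along x, YZ-mask fill 8/25): 15 voxels remain
carve view 3 (along y, XZ-mask fill 18/25): 13 voxels remain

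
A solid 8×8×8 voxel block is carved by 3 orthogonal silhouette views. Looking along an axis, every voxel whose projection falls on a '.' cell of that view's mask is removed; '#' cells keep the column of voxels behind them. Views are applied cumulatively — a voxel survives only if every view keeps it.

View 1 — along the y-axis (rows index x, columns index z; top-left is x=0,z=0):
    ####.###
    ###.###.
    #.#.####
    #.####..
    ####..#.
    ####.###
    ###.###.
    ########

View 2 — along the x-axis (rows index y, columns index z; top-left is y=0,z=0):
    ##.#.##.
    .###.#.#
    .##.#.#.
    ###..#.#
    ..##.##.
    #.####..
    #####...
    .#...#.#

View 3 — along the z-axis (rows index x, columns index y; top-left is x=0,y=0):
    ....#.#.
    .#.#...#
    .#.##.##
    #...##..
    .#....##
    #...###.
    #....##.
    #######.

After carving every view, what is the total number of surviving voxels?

before carving: 512 voxels (8×8×8)
[1] y-view keeps 50 columns → grid now 400
[2] x-view keeps 36 columns → grid now 231
[3] z-view keeps 30 columns → grid now 113

113 voxels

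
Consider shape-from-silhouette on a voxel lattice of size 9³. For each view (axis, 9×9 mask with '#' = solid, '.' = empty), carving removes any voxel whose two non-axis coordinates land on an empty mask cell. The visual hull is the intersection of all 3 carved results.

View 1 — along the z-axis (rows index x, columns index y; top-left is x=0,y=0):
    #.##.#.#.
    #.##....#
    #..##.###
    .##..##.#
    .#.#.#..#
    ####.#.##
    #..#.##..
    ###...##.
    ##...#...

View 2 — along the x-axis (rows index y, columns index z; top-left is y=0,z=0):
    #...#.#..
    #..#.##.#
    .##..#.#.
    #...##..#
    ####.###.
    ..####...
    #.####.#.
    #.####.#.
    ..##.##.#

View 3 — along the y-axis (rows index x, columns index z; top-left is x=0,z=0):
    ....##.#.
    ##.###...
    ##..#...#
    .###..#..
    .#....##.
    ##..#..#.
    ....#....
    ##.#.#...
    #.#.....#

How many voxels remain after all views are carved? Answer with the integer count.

full grid |V| = 729
carve view 1 (along z, XY-mask fill 43/81): 387 voxels remain
carve view 2 (along x, YZ-mask fill 44/81): 194 voxels remain
carve view 3 (along y, XZ-mask fill 31/81): 75 voxels remain

voxel count = 75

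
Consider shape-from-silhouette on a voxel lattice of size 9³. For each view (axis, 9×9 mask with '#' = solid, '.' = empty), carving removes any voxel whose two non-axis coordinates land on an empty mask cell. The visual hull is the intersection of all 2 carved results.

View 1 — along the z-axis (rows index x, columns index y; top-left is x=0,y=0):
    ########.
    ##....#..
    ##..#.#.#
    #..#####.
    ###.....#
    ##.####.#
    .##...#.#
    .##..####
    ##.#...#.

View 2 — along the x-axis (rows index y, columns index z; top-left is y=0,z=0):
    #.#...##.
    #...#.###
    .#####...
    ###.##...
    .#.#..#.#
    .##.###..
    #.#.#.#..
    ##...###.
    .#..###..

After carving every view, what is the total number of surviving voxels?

212 voxels

before carving: 729 voxels (9×9×9)
[1] z-view keeps 47 columns → grid now 423
[2] x-view keeps 41 columns → grid now 212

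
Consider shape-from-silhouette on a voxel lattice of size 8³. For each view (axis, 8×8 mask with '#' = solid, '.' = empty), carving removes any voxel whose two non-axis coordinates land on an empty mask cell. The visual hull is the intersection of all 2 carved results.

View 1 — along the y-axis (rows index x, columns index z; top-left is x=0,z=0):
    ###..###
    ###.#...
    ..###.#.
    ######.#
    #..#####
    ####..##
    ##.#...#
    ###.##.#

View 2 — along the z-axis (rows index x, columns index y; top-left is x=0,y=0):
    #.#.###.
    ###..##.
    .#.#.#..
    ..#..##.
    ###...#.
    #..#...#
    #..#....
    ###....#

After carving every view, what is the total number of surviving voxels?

before carving: 512 voxels (8×8×8)
after view 1 [y-axis, 43 of 64 cells solid] → remaining = 344
after view 2 [z-axis, 29 of 64 cells solid] → remaining = 157

voxel count = 157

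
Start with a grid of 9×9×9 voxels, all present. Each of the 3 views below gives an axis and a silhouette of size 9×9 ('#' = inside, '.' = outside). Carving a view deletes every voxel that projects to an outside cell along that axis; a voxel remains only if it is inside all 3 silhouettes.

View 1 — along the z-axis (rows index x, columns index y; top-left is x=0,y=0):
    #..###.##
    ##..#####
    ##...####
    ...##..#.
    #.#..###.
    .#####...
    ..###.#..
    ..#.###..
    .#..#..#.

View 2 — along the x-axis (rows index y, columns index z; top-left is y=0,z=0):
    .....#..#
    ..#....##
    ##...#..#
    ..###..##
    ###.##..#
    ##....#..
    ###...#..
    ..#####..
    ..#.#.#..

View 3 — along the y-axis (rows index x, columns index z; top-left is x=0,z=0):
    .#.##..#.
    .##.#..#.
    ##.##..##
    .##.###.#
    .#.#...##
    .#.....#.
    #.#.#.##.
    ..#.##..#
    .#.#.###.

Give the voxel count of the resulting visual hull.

remaining voxels: 77

full grid |V| = 729
[1] z-view keeps 43 columns → grid now 387
[2] x-view keeps 35 columns → grid now 175
[3] y-view keeps 40 columns → grid now 77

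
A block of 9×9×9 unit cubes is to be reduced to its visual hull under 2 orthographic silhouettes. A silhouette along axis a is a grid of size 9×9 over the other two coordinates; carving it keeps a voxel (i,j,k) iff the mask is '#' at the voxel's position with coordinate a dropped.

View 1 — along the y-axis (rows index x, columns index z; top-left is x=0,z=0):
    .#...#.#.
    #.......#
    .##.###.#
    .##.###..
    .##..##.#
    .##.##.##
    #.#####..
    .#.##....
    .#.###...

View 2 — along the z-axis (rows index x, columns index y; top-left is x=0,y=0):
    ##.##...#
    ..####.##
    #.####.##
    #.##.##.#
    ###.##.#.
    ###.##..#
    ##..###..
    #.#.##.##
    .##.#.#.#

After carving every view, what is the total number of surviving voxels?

initial block: 9^3 = 729
carve view 1 (along y, XZ-mask fill 40/81): 360 voxels remain
carve view 2 (along z, XY-mask fill 52/81): 233 voxels remain

remaining voxels: 233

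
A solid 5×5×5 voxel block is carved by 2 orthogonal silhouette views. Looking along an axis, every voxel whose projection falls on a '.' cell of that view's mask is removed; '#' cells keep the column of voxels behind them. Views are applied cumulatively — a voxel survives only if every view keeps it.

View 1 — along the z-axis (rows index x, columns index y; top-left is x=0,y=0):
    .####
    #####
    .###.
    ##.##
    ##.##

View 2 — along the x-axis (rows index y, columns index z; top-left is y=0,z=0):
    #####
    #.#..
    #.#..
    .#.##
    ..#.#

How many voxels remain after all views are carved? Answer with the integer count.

|visual hull| = 54

before carving: 125 voxels (5×5×5)
  1. axis=2 (XY plane), |mask|=20  ⇒  voxels=100
  2. axis=0 (YZ plane), |mask|=14  ⇒  voxels=54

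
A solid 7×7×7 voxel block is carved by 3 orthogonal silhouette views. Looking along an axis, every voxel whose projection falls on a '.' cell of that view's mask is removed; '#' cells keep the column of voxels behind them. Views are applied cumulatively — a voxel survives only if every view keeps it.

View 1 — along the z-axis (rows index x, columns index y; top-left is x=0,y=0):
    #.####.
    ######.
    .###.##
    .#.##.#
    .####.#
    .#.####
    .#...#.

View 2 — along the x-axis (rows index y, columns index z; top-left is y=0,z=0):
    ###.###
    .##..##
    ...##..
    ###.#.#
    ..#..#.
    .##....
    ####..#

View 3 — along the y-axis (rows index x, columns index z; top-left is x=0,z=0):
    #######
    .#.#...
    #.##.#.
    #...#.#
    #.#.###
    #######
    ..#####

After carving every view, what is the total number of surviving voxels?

|visual hull| = 72

full grid |V| = 343
step 1: project along z, AND mask (32/49) → |grid| = 224
step 2: project along x, AND mask (26/49) → |grid| = 114
step 3: project along y, AND mask (33/49) → |grid| = 72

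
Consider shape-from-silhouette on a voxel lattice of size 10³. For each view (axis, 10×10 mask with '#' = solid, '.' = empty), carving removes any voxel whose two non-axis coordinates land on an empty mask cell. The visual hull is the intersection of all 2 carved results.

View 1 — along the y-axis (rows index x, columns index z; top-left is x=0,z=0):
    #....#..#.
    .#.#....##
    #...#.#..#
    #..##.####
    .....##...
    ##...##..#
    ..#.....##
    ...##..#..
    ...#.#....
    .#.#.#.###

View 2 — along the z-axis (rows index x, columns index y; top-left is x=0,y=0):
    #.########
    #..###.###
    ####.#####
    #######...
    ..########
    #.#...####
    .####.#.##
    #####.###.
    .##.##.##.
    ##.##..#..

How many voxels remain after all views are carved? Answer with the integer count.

remaining voxels: 273

start: 10×10×10 = 1000 voxels
carve view 1 (along y, XZ-mask fill 39/100): 390 voxels remain
carve view 2 (along z, XY-mask fill 72/100): 273 voxels remain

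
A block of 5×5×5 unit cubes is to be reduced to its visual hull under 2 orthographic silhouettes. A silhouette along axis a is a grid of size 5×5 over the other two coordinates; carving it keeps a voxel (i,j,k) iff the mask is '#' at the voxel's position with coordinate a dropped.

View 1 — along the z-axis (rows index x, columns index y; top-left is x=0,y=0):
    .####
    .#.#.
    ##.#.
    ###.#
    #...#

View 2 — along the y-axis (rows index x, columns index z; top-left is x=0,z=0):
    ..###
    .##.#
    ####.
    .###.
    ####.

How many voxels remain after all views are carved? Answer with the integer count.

full grid |V| = 125
  1. axis=2 (XY plane), |mask|=15  ⇒  voxels=75
  2. axis=1 (XZ plane), |mask|=17  ⇒  voxels=50

voxel count = 50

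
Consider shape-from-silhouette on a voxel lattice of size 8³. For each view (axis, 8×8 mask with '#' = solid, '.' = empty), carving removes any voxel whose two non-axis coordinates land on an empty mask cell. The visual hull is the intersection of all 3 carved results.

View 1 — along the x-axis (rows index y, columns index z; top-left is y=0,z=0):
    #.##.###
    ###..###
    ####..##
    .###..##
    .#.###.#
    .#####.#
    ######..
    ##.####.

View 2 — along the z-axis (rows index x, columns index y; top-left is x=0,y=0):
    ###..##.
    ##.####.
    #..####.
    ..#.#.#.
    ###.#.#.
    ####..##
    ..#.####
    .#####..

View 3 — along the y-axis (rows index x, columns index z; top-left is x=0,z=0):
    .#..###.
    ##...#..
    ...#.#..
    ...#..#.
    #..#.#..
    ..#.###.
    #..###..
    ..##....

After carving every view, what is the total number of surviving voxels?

91 voxels

full grid |V| = 512
carve view 1 (along x, YZ-mask fill 46/64): 368 voxels remain
carve view 2 (along z, XY-mask fill 40/64): 230 voxels remain
carve view 3 (along y, XZ-mask fill 24/64): 91 voxels remain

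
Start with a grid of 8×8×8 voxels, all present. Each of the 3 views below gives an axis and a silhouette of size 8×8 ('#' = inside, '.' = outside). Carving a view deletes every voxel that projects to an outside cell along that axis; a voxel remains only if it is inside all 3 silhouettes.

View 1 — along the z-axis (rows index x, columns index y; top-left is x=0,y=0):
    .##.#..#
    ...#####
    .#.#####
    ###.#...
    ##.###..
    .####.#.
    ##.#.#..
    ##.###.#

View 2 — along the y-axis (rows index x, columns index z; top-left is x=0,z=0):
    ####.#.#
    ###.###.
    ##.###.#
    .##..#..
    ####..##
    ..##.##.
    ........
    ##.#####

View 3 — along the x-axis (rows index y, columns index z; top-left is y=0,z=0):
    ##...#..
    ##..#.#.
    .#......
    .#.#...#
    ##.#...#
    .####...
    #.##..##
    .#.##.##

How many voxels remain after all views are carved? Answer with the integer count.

initial block: 8^3 = 512
carve view 1 (along z, XY-mask fill 39/64): 312 voxels remain
carve view 2 (along y, XZ-mask fill 38/64): 194 voxels remain
carve view 3 (along x, YZ-mask fill 29/64): 90 voxels remain

remaining voxels: 90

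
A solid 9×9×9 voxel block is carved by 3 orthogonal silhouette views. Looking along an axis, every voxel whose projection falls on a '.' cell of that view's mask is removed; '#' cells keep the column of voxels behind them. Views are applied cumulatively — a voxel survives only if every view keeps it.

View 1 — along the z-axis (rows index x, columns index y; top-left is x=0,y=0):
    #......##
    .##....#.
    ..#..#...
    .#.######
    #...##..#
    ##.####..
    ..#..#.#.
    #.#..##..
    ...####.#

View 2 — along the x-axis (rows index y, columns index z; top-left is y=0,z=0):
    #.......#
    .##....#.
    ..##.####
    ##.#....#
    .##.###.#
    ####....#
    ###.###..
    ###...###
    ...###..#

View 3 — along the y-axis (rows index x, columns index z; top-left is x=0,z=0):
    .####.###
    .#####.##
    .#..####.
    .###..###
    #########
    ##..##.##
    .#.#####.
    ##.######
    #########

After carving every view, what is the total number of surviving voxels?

initial block: 9^3 = 729
V1 z: intersect with XY mask (37 set) -- 333 left
V2 x: intersect with YZ mask (42 set) -- 176 left
V3 y: intersect with XZ mask (63 set) -- 134 left

remaining voxels: 134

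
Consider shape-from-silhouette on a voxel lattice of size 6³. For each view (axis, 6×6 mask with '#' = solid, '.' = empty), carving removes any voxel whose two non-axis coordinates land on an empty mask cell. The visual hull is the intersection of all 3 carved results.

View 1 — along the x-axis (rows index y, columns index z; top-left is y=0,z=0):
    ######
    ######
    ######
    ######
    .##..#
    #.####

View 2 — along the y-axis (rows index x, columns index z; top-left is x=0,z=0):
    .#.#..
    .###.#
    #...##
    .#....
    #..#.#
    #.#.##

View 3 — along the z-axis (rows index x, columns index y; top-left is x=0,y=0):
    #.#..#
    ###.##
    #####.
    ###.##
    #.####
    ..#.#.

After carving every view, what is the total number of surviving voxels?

start: 6×6×6 = 216 voxels
carve view 1 (along x, YZ-mask fill 32/36): 192 voxels remain
carve view 2 (along y, XZ-mask fill 17/36): 91 voxels remain
carve view 3 (along z, XY-mask fill 25/36): 59 voxels remain

59 voxels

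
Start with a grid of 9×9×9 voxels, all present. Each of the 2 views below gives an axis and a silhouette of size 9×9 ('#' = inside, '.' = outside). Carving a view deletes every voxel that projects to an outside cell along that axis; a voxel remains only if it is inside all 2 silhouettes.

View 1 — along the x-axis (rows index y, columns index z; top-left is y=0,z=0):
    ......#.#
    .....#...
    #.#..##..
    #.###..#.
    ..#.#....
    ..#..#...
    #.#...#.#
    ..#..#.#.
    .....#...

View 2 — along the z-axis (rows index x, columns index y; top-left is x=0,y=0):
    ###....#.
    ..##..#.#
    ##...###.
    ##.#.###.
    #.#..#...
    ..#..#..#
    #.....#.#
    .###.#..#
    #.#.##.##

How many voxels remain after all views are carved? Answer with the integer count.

full grid |V| = 729
carve view 1 (along x, YZ-mask fill 24/81): 216 voxels remain
carve view 2 (along z, XY-mask fill 39/81): 102 voxels remain

102 voxels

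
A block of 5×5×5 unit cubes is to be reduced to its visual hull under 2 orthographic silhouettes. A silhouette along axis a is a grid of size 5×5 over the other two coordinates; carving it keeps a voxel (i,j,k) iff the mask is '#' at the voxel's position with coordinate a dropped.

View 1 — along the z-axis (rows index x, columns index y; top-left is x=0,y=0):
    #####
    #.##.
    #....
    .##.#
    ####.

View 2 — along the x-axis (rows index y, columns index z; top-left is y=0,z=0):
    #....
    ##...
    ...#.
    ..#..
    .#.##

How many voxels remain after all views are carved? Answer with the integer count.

23 voxels

start: 5×5×5 = 125 voxels
[1] z-view keeps 16 columns → grid now 80
[2] x-view keeps 8 columns → grid now 23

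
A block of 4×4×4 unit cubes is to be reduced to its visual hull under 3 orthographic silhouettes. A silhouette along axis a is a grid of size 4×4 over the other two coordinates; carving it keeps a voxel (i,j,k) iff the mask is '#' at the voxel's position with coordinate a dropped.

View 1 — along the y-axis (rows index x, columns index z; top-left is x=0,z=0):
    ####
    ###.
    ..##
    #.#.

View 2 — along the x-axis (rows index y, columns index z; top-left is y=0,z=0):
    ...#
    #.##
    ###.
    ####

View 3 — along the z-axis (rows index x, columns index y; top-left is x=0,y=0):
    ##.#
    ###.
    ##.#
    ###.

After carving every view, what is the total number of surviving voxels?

22 voxels

before carving: 64 voxels (4×4×4)
[1] y-view keeps 11 columns → grid now 44
[2] x-view keeps 11 columns → grid now 31
[3] z-view keeps 12 columns → grid now 22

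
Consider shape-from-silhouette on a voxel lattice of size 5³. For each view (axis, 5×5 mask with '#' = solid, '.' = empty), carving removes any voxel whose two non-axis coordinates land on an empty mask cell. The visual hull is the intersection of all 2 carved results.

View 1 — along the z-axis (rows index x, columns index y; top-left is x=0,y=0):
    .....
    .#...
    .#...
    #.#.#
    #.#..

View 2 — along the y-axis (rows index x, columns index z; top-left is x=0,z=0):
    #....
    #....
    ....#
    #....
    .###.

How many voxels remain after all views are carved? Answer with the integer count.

voxel count = 11

start: 5×5×5 = 125 voxels
after view 1 [z-axis, 7 of 25 cells solid] → remaining = 35
after view 2 [y-axis, 7 of 25 cells solid] → remaining = 11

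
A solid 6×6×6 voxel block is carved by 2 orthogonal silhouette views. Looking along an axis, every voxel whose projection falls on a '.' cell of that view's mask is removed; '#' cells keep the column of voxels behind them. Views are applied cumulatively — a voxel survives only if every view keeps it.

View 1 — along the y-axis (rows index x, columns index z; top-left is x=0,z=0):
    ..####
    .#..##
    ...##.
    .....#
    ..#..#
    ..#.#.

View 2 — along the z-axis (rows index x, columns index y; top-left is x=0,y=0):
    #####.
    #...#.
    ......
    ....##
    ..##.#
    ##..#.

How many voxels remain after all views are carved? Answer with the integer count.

40 voxels

full grid |V| = 216
after view 1 [y-axis, 14 of 36 cells solid] → remaining = 84
after view 2 [z-axis, 15 of 36 cells solid] → remaining = 40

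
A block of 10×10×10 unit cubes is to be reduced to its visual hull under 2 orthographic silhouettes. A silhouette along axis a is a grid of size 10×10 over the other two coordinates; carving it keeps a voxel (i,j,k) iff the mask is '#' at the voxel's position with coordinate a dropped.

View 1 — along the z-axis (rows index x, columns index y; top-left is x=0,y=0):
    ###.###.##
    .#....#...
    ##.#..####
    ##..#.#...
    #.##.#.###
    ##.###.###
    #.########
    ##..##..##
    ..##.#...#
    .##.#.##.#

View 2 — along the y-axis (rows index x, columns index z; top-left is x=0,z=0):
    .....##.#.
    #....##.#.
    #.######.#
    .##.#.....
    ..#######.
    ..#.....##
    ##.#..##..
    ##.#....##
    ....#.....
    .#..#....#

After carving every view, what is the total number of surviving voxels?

voxel count = 270

initial block: 10^3 = 1000
carve view 1 (along z, XY-mask fill 61/100): 610 voxels remain
carve view 2 (along y, XZ-mask fill 42/100): 270 voxels remain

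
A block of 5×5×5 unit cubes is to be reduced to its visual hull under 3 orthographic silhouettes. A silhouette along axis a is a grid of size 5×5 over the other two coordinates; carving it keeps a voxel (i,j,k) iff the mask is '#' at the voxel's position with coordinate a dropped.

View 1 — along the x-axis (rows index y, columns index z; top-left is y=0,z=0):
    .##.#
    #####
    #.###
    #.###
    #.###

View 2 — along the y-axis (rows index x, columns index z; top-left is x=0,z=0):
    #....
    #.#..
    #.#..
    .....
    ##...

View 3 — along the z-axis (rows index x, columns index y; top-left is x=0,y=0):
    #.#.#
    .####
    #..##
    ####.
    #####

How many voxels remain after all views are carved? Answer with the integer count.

voxel count = 21

full grid |V| = 125
after view 1 [x-axis, 20 of 25 cells solid] → remaining = 100
after view 2 [y-axis, 7 of 25 cells solid] → remaining = 28
after view 3 [z-axis, 19 of 25 cells solid] → remaining = 21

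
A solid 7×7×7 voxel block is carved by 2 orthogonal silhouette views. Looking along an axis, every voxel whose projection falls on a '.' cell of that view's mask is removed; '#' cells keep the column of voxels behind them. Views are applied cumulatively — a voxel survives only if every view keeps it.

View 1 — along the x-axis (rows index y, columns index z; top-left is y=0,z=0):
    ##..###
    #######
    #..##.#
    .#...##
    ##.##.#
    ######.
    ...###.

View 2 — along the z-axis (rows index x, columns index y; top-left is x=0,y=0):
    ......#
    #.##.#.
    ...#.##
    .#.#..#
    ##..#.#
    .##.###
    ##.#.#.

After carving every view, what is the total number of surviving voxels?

voxel count = 112

before carving: 343 voxels (7×7×7)
V1 x: intersect with YZ mask (33 set) -- 231 left
V2 z: intersect with XY mask (24 set) -- 112 left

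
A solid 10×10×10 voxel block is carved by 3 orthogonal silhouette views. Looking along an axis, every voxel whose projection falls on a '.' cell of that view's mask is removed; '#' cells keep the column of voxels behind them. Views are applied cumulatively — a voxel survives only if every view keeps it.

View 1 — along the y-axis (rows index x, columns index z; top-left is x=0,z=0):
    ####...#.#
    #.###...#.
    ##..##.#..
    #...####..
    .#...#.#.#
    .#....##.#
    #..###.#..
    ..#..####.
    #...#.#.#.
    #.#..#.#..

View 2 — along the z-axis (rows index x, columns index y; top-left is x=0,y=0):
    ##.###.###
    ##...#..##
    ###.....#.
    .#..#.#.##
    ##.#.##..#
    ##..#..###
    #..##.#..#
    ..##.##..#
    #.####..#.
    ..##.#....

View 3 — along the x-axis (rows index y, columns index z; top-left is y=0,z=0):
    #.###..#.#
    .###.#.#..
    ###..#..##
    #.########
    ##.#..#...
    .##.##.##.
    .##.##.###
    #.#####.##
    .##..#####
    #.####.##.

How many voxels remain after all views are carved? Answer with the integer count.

before carving: 1000 voxels (10×10×10)
  1. axis=1 (XZ plane), |mask|=47  ⇒  voxels=470
  2. axis=2 (XY plane), |mask|=53  ⇒  voxels=252
  3. axis=0 (YZ plane), |mask|=65  ⇒  voxels=167

voxel count = 167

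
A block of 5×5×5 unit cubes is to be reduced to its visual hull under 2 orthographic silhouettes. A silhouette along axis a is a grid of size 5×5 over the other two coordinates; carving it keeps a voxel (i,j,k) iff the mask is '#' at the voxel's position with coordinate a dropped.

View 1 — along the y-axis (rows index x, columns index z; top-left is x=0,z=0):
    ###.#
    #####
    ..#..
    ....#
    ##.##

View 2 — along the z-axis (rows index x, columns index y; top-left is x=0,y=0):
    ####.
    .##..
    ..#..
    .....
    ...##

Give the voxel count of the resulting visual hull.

initial block: 5^3 = 125
[1] y-view keeps 15 columns → grid now 75
[2] z-view keeps 9 columns → grid now 35

remaining voxels: 35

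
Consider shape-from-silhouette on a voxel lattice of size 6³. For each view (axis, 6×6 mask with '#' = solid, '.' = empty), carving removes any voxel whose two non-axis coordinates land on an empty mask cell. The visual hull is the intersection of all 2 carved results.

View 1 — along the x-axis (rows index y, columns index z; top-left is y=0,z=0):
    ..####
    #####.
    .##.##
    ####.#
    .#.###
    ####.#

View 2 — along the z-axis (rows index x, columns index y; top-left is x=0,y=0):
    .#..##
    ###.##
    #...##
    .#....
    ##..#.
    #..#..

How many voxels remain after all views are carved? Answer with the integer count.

voxel count = 76

full grid |V| = 216
[1] x-view keeps 27 columns → grid now 162
[2] z-view keeps 17 columns → grid now 76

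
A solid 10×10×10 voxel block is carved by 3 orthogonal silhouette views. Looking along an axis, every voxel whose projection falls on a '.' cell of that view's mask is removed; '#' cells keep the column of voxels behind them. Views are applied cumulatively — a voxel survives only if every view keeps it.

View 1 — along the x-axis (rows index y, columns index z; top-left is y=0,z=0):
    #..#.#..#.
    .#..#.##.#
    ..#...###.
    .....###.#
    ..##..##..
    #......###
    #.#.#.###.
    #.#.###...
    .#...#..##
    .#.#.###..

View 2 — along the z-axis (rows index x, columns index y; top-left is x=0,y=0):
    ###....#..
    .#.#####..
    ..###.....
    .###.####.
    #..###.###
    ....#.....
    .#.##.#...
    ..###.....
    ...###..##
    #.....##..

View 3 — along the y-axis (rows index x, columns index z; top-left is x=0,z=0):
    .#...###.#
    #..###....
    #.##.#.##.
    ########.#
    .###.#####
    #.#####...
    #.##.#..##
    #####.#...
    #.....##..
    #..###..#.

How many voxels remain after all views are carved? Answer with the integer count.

before carving: 1000 voxels (10×10×10)
V1 x: intersect with YZ mask (45 set) -- 450 left
V2 z: intersect with XY mask (43 set) -- 191 left
V3 y: intersect with XZ mask (58 set) -- 115 left

115 voxels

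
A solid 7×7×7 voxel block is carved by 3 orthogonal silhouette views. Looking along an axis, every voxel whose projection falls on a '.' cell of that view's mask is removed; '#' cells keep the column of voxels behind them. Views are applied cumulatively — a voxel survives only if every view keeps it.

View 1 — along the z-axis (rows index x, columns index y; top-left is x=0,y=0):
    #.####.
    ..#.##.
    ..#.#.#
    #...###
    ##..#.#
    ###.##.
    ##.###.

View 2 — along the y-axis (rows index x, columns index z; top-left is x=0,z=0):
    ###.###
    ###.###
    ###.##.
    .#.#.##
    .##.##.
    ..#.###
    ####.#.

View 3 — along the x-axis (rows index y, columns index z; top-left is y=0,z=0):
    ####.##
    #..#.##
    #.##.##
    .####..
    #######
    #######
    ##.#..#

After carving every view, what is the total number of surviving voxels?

|visual hull| = 111

initial block: 7^3 = 343
[1] z-view keeps 29 columns → grid now 203
[2] y-view keeps 34 columns → grid now 140
[3] x-view keeps 37 columns → grid now 111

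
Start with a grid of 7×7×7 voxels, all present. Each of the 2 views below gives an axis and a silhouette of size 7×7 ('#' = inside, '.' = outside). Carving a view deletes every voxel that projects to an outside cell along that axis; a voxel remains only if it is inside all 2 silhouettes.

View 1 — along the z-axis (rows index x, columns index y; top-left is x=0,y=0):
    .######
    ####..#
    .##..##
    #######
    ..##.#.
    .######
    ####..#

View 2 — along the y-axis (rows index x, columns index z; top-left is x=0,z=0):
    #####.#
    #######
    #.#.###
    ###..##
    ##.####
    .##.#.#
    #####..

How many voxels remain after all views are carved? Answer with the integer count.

initial block: 7^3 = 343
carve view 1 (along z, XY-mask fill 36/49): 252 voxels remain
carve view 2 (along y, XZ-mask fill 38/49): 193 voxels remain

|visual hull| = 193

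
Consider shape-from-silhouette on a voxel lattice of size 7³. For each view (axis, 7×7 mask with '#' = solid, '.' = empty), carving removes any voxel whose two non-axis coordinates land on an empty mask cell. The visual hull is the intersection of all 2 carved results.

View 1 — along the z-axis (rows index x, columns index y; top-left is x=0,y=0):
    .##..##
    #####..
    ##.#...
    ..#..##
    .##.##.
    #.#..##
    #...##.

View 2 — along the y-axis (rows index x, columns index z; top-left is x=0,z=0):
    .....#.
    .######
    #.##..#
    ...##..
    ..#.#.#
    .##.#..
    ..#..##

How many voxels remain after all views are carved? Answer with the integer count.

initial block: 7^3 = 343
  1. axis=2 (XY plane), |mask|=26  ⇒  voxels=182
  2. axis=1 (XZ plane), |mask|=22  ⇒  voxels=85

85 voxels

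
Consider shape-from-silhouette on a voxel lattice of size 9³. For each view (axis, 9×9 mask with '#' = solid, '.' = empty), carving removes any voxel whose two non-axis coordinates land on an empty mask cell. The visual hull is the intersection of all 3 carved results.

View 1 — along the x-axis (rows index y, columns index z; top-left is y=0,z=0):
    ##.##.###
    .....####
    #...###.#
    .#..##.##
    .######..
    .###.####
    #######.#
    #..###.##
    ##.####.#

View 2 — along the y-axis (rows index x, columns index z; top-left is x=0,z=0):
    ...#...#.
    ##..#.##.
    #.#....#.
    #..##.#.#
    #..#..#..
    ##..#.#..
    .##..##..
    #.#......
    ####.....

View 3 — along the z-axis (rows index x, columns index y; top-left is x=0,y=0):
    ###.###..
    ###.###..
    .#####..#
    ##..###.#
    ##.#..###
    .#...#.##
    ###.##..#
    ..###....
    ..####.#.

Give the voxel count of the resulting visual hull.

107 voxels

start: 9×9×9 = 729 voxels
after view 1 [x-axis, 55 of 81 cells solid] → remaining = 495
after view 2 [y-axis, 32 of 81 cells solid] → remaining = 182
after view 3 [z-axis, 48 of 81 cells solid] → remaining = 107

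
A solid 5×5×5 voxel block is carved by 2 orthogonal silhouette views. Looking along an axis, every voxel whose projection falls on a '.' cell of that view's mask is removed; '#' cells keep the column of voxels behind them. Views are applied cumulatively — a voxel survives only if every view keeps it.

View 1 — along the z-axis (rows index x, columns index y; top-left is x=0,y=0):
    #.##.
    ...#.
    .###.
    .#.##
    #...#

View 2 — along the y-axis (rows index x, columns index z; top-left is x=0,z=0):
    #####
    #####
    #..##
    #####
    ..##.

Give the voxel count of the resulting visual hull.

initial block: 5^3 = 125
carve view 1 (along z, XY-mask fill 12/25): 60 voxels remain
carve view 2 (along y, XZ-mask fill 20/25): 48 voxels remain

48 voxels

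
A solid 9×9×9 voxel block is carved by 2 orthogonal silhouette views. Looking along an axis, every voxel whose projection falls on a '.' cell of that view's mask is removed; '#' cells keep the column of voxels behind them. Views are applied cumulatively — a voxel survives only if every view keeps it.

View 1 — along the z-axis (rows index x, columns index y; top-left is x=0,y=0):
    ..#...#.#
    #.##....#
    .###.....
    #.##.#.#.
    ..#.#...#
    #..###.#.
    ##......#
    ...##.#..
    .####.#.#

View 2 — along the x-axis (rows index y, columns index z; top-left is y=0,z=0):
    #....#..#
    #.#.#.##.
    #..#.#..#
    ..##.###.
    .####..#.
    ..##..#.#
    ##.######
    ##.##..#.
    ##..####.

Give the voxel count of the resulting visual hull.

173 voxels

start: 9×9×9 = 729 voxels
V1 z: intersect with XY mask (35 set) -- 315 left
V2 x: intersect with YZ mask (45 set) -- 173 left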